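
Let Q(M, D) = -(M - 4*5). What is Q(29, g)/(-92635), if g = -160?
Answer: 9/92635 ≈ 9.7155e-5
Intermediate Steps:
Q(M, D) = 20 - M (Q(M, D) = -(M - 20) = -(-20 + M) = 20 - M)
Q(29, g)/(-92635) = (20 - 1*29)/(-92635) = (20 - 29)*(-1/92635) = -9*(-1/92635) = 9/92635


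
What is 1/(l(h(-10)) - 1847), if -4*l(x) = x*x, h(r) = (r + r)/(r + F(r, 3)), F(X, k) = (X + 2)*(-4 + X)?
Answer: -2601/4804072 ≈ -0.00054142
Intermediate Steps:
F(X, k) = (-4 + X)*(2 + X) (F(X, k) = (2 + X)*(-4 + X) = (-4 + X)*(2 + X))
h(r) = 2*r/(-8 + r**2 - r) (h(r) = (r + r)/(r + (-8 + r**2 - 2*r)) = (2*r)/(-8 + r**2 - r) = 2*r/(-8 + r**2 - r))
l(x) = -x**2/4 (l(x) = -x*x/4 = -x**2/4)
1/(l(h(-10)) - 1847) = 1/(-400/(-8 + (-10)**2 - 1*(-10))**2/4 - 1847) = 1/(-400/(-8 + 100 + 10)**2/4 - 1847) = 1/(-(2*(-10)/102)**2/4 - 1847) = 1/(-(2*(-10)*(1/102))**2/4 - 1847) = 1/(-(-10/51)**2/4 - 1847) = 1/(-1/4*100/2601 - 1847) = 1/(-25/2601 - 1847) = 1/(-4804072/2601) = -2601/4804072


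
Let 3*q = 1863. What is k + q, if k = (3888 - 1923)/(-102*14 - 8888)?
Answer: 6404271/10316 ≈ 620.81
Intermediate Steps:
q = 621 (q = (⅓)*1863 = 621)
k = -1965/10316 (k = 1965/(-1428 - 8888) = 1965/(-10316) = 1965*(-1/10316) = -1965/10316 ≈ -0.19048)
k + q = -1965/10316 + 621 = 6404271/10316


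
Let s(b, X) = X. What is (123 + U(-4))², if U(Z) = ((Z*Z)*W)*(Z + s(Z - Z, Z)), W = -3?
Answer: 257049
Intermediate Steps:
U(Z) = -6*Z³ (U(Z) = ((Z*Z)*(-3))*(Z + Z) = (Z²*(-3))*(2*Z) = (-3*Z²)*(2*Z) = -6*Z³)
(123 + U(-4))² = (123 - 6*(-4)³)² = (123 - 6*(-64))² = (123 + 384)² = 507² = 257049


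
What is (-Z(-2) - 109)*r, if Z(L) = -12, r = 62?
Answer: -6014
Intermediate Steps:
(-Z(-2) - 109)*r = (-1*(-12) - 109)*62 = (12 - 109)*62 = -97*62 = -6014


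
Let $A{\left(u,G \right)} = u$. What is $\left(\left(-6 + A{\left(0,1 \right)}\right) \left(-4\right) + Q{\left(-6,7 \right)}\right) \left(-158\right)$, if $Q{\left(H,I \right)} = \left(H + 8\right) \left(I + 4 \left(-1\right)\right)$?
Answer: $-4740$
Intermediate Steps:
$Q{\left(H,I \right)} = \left(-4 + I\right) \left(8 + H\right)$ ($Q{\left(H,I \right)} = \left(8 + H\right) \left(I - 4\right) = \left(8 + H\right) \left(-4 + I\right) = \left(-4 + I\right) \left(8 + H\right)$)
$\left(\left(-6 + A{\left(0,1 \right)}\right) \left(-4\right) + Q{\left(-6,7 \right)}\right) \left(-158\right) = \left(\left(-6 + 0\right) \left(-4\right) - -6\right) \left(-158\right) = \left(\left(-6\right) \left(-4\right) + \left(-32 + 24 + 56 - 42\right)\right) \left(-158\right) = \left(24 + 6\right) \left(-158\right) = 30 \left(-158\right) = -4740$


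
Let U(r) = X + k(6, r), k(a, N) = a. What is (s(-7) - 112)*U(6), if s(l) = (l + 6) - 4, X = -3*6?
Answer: 1404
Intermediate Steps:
X = -18
U(r) = -12 (U(r) = -18 + 6 = -12)
s(l) = 2 + l (s(l) = (6 + l) - 4 = 2 + l)
(s(-7) - 112)*U(6) = ((2 - 7) - 112)*(-12) = (-5 - 112)*(-12) = -117*(-12) = 1404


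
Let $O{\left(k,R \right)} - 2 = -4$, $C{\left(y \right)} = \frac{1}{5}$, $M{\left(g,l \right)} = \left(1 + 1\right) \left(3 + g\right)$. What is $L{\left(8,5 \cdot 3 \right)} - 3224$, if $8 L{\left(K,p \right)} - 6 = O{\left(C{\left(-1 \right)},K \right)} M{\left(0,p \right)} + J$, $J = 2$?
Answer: $- \frac{6449}{2} \approx -3224.5$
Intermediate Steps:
$M{\left(g,l \right)} = 6 + 2 g$ ($M{\left(g,l \right)} = 2 \left(3 + g\right) = 6 + 2 g$)
$C{\left(y \right)} = \frac{1}{5}$
$O{\left(k,R \right)} = -2$ ($O{\left(k,R \right)} = 2 - 4 = -2$)
$L{\left(K,p \right)} = - \frac{1}{2}$ ($L{\left(K,p \right)} = \frac{3}{4} + \frac{- 2 \left(6 + 2 \cdot 0\right) + 2}{8} = \frac{3}{4} + \frac{- 2 \left(6 + 0\right) + 2}{8} = \frac{3}{4} + \frac{\left(-2\right) 6 + 2}{8} = \frac{3}{4} + \frac{-12 + 2}{8} = \frac{3}{4} + \frac{1}{8} \left(-10\right) = \frac{3}{4} - \frac{5}{4} = - \frac{1}{2}$)
$L{\left(8,5 \cdot 3 \right)} - 3224 = - \frac{1}{2} - 3224 = - \frac{6449}{2}$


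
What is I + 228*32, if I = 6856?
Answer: 14152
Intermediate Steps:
I + 228*32 = 6856 + 228*32 = 6856 + 7296 = 14152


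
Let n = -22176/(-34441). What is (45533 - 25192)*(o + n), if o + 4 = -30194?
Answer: -1923199281402/3131 ≈ -6.1424e+8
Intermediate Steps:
o = -30198 (o = -4 - 30194 = -30198)
n = 2016/3131 (n = -22176*(-1/34441) = 2016/3131 ≈ 0.64388)
(45533 - 25192)*(o + n) = (45533 - 25192)*(-30198 + 2016/3131) = 20341*(-94547922/3131) = -1923199281402/3131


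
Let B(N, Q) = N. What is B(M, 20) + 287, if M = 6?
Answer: 293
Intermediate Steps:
B(M, 20) + 287 = 6 + 287 = 293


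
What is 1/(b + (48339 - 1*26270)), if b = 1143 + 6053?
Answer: 1/29265 ≈ 3.4171e-5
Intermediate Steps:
b = 7196
1/(b + (48339 - 1*26270)) = 1/(7196 + (48339 - 1*26270)) = 1/(7196 + (48339 - 26270)) = 1/(7196 + 22069) = 1/29265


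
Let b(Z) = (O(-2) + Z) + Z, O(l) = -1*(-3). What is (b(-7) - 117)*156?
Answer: -19968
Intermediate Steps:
O(l) = 3
b(Z) = 3 + 2*Z (b(Z) = (3 + Z) + Z = 3 + 2*Z)
(b(-7) - 117)*156 = ((3 + 2*(-7)) - 117)*156 = ((3 - 14) - 117)*156 = (-11 - 117)*156 = -128*156 = -19968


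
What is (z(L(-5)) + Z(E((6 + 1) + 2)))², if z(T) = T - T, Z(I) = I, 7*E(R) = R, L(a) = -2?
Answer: 81/49 ≈ 1.6531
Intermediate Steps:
E(R) = R/7
z(T) = 0
(z(L(-5)) + Z(E((6 + 1) + 2)))² = (0 + ((6 + 1) + 2)/7)² = (0 + (7 + 2)/7)² = (0 + (⅐)*9)² = (0 + 9/7)² = (9/7)² = 81/49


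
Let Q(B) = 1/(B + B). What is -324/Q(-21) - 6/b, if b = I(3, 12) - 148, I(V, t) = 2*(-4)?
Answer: 353809/26 ≈ 13608.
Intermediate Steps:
I(V, t) = -8
Q(B) = 1/(2*B)
b = -156 (b = -8 - 148 = -156)
-324/Q(-21) - 6/b = -324/((½)/(-21)) - 6/(-156) = -324/((½)*(-1/21)) - 6*(-1/156) = -324/(-1/42) + 1/26 = -324*(-42) + 1/26 = 13608 + 1/26 = 353809/26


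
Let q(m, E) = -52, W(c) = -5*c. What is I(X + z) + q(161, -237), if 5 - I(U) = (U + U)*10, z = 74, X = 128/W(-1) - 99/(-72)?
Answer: -4133/2 ≈ -2066.5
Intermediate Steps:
X = 1079/40 (X = 128/((-5*(-1))) - 99/(-72) = 128/5 - 99*(-1/72) = 128*(⅕) + 11/8 = 128/5 + 11/8 = 1079/40 ≈ 26.975)
I(U) = 5 - 20*U (I(U) = 5 - (U + U)*10 = 5 - 2*U*10 = 5 - 20*U)
I(X + z) + q(161, -237) = (5 - 20*(1079/40 + 74)) - 52 = (5 - 20*4039/40) - 52 = (5 - 4039/2) - 52 = -4029/2 - 52 = -4133/2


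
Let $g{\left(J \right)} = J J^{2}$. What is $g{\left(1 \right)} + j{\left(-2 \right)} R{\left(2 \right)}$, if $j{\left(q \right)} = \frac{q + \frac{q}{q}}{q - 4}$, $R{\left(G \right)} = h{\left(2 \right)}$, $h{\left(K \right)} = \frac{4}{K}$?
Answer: $\frac{4}{3} \approx 1.3333$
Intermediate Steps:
$R{\left(G \right)} = 2$ ($R{\left(G \right)} = \frac{4}{2} = 4 \cdot \frac{1}{2} = 2$)
$g{\left(J \right)} = J^{3}$
$j{\left(q \right)} = \frac{1 + q}{-4 + q}$ ($j{\left(q \right)} = \frac{q + 1}{-4 + q} = \frac{1 + q}{-4 + q}$)
$g{\left(1 \right)} + j{\left(-2 \right)} R{\left(2 \right)} = 1^{3} + \frac{1 - 2}{-4 - 2} \cdot 2 = 1 + \frac{1}{-6} \left(-1\right) 2 = 1 + \left(- \frac{1}{6}\right) \left(-1\right) 2 = 1 + \frac{1}{6} \cdot 2 = 1 + \frac{1}{3} = \frac{4}{3}$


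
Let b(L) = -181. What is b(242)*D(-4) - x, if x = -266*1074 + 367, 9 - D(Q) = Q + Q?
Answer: 282240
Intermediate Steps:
D(Q) = 9 - 2*Q (D(Q) = 9 - (Q + Q) = 9 - 2*Q)
x = -285317 (x = -285684 + 367 = -285317)
b(242)*D(-4) - x = -181*(9 - 2*(-4)) - 1*(-285317) = -181*(9 + 8) + 285317 = -181*17 + 285317 = -3077 + 285317 = 282240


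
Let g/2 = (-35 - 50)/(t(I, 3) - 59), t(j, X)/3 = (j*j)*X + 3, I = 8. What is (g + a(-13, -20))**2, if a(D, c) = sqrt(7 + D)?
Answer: (85 - 263*I*sqrt(6))**2/69169 ≈ -5.8955 - 1.5833*I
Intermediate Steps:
t(j, X) = 9 + 3*X*j**2 (t(j, X) = 3*((j*j)*X + 3) = 3*(j**2*X + 3) = 3*(X*j**2 + 3) = 3*(3 + X*j**2) = 9 + 3*X*j**2)
g = -85/263 (g = 2*((-35 - 50)/((9 + 3*3*8**2) - 59)) = 2*(-85/((9 + 3*3*64) - 59)) = 2*(-85/((9 + 576) - 59)) = 2*(-85/(585 - 59)) = 2*(-85/526) = -85/263 ≈ -0.32319)
(g + a(-13, -20))**2 = (-85/263 + sqrt(7 - 13))**2 = (-85/263 + sqrt(-6))**2 = (-85/263 + I*sqrt(6))**2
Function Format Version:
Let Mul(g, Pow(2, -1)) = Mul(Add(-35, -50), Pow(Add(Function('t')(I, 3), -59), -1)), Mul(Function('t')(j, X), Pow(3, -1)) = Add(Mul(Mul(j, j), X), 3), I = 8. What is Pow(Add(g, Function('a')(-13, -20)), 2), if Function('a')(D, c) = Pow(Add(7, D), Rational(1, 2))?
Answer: Mul(Rational(1, 69169), Pow(Add(85, Mul(-263, I, Pow(6, Rational(1, 2)))), 2)) ≈ Add(-5.8955, Mul(-1.5833, I))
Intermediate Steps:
Function('t')(j, X) = Add(9, Mul(3, X, Pow(j, 2))) (Function('t')(j, X) = Mul(3, Add(Mul(Mul(j, j), X), 3)) = Mul(3, Add(Mul(Pow(j, 2), X), 3)) = Mul(3, Add(Mul(X, Pow(j, 2)), 3)) = Mul(3, Add(3, Mul(X, Pow(j, 2)))) = Add(9, Mul(3, X, Pow(j, 2))))
g = Rational(-85, 263) (g = Mul(2, Mul(Add(-35, -50), Pow(Add(Add(9, Mul(3, 3, Pow(8, 2))), -59), -1))) = Mul(2, Mul(-85, Pow(Add(Add(9, Mul(3, 3, 64)), -59), -1))) = Mul(2, Mul(-85, Pow(Add(Add(9, 576), -59), -1))) = Mul(2, Mul(-85, Pow(Add(585, -59), -1))) = Mul(2, Mul(-85, Pow(526, -1))) = Mul(2, Mul(-85, Rational(1, 526))) = Mul(2, Rational(-85, 526)) = Rational(-85, 263) ≈ -0.32319)
Pow(Add(g, Function('a')(-13, -20)), 2) = Pow(Add(Rational(-85, 263), Pow(Add(7, -13), Rational(1, 2))), 2) = Pow(Add(Rational(-85, 263), Pow(-6, Rational(1, 2))), 2) = Pow(Add(Rational(-85, 263), Mul(I, Pow(6, Rational(1, 2)))), 2)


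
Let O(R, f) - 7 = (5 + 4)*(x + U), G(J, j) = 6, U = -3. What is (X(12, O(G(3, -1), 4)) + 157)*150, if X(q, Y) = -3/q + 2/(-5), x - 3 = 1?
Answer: 46905/2 ≈ 23453.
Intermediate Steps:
x = 4 (x = 3 + 1 = 4)
O(R, f) = 16 (O(R, f) = 7 + (5 + 4)*(4 - 3) = 7 + 9*1 = 7 + 9 = 16)
X(q, Y) = -⅖ - 3/q (X(q, Y) = -3/q + 2*(-⅕) = -3/q - ⅖ = -⅖ - 3/q)
(X(12, O(G(3, -1), 4)) + 157)*150 = ((-⅖ - 3/12) + 157)*150 = ((-⅖ - 3*1/12) + 157)*150 = ((-⅖ - ¼) + 157)*150 = (-13/20 + 157)*150 = (3127/20)*150 = 46905/2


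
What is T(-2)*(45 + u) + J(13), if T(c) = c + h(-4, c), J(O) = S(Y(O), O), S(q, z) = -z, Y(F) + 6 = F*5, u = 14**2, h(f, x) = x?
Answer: -977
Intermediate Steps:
u = 196
Y(F) = -6 + 5*F (Y(F) = -6 + F*5 = -6 + 5*F)
J(O) = -O
T(c) = 2*c (T(c) = c + c = 2*c)
T(-2)*(45 + u) + J(13) = (2*(-2))*(45 + 196) - 1*13 = -4*241 - 13 = -964 - 13 = -977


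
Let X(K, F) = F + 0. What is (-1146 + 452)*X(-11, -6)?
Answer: 4164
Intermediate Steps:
X(K, F) = F
(-1146 + 452)*X(-11, -6) = (-1146 + 452)*(-6) = -694*(-6) = 4164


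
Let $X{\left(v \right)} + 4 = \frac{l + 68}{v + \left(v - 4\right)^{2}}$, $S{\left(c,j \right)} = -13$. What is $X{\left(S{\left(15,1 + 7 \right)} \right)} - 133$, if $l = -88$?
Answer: $- \frac{9458}{69} \approx -137.07$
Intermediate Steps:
$X{\left(v \right)} = -4 - \frac{20}{v + \left(-4 + v\right)^{2}}$ ($X{\left(v \right)} = -4 + \frac{-88 + 68}{v + \left(v - 4\right)^{2}} = -4 - \frac{20}{v + \left(-4 + v\right)^{2}}$)
$X{\left(S{\left(15,1 + 7 \right)} \right)} - 133 = \frac{4 \left(-21 - \left(-13\right)^{2} + 7 \left(-13\right)\right)}{16 + \left(-13\right)^{2} - -91} - 133 = \frac{4 \left(-21 - 169 - 91\right)}{16 + 169 + 91} - 133 = \frac{4 \left(-21 - 169 - 91\right)}{276} - 133 = 4 \cdot \frac{1}{276} \left(-281\right) - 133 = - \frac{281}{69} - 133 = - \frac{9458}{69}$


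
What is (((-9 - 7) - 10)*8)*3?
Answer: -624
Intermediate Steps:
(((-9 - 7) - 10)*8)*3 = ((-16 - 10)*8)*3 = -26*8*3 = -208*3 = -624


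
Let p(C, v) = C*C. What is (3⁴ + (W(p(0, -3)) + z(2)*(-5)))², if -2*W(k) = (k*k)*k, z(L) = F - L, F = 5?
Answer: 4356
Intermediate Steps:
p(C, v) = C²
z(L) = 5 - L
W(k) = -k³/2 (W(k) = -k*k*k/2 = -k²*k/2 = -k³/2)
(3⁴ + (W(p(0, -3)) + z(2)*(-5)))² = (3⁴ + (-(0²)³/2 + (5 - 1*2)*(-5)))² = (81 + (-½*0³ + (5 - 2)*(-5)))² = (81 + (-½*0 + 3*(-5)))² = (81 + (0 - 15))² = (81 - 15)² = 66² = 4356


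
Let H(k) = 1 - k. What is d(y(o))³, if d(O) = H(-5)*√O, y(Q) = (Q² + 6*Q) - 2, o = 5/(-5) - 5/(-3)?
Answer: 176*√22 ≈ 825.51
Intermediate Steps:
o = ⅔ (o = 5*(-⅕) - 5*(-⅓) = -1 + 5/3 = ⅔ ≈ 0.66667)
y(Q) = -2 + Q² + 6*Q
d(O) = 6*√O (d(O) = (1 - 1*(-5))*√O = (1 + 5)*√O = 6*√O)
d(y(o))³ = (6*√(-2 + (⅔)² + 6*(⅔)))³ = (6*√(-2 + 4/9 + 4))³ = (6*√(22/9))³ = (6*(√22/3))³ = (2*√22)³ = 176*√22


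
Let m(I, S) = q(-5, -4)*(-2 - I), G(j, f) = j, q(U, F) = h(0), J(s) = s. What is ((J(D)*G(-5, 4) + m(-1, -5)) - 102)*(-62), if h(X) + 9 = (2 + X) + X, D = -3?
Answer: 4960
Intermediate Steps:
h(X) = -7 + 2*X (h(X) = -9 + ((2 + X) + X) = -9 + (2 + 2*X) = -7 + 2*X)
q(U, F) = -7 (q(U, F) = -7 + 2*0 = -7 + 0 = -7)
m(I, S) = 14 + 7*I (m(I, S) = -7*(-2 - I) = 14 + 7*I)
((J(D)*G(-5, 4) + m(-1, -5)) - 102)*(-62) = ((-3*(-5) + (14 + 7*(-1))) - 102)*(-62) = ((15 + (14 - 7)) - 102)*(-62) = ((15 + 7) - 102)*(-62) = (22 - 102)*(-62) = -80*(-62) = 4960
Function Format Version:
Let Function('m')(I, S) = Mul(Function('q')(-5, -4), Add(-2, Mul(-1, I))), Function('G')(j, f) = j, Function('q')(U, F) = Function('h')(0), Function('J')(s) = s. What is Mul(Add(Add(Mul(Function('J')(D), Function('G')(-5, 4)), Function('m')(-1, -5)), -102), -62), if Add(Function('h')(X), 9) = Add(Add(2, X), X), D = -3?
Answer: 4960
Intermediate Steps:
Function('h')(X) = Add(-7, Mul(2, X)) (Function('h')(X) = Add(-9, Add(Add(2, X), X)) = Add(-9, Add(2, Mul(2, X))) = Add(-7, Mul(2, X)))
Function('q')(U, F) = -7 (Function('q')(U, F) = Add(-7, Mul(2, 0)) = Add(-7, 0) = -7)
Function('m')(I, S) = Add(14, Mul(7, I)) (Function('m')(I, S) = Mul(-7, Add(-2, Mul(-1, I))) = Add(14, Mul(7, I)))
Mul(Add(Add(Mul(Function('J')(D), Function('G')(-5, 4)), Function('m')(-1, -5)), -102), -62) = Mul(Add(Add(Mul(-3, -5), Add(14, Mul(7, -1))), -102), -62) = Mul(Add(Add(15, Add(14, -7)), -102), -62) = Mul(Add(Add(15, 7), -102), -62) = Mul(Add(22, -102), -62) = Mul(-80, -62) = 4960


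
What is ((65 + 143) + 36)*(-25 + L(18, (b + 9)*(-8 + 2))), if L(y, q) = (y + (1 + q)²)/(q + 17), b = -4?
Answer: -288896/13 ≈ -22223.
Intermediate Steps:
L(y, q) = (y + (1 + q)²)/(17 + q)
((65 + 143) + 36)*(-25 + L(18, (b + 9)*(-8 + 2))) = ((65 + 143) + 36)*(-25 + (18 + (1 + (-4 + 9)*(-8 + 2))²)/(17 + (-4 + 9)*(-8 + 2))) = (208 + 36)*(-25 + (18 + (1 + 5*(-6))²)/(17 + 5*(-6))) = 244*(-25 + (18 + (1 - 30)²)/(17 - 30)) = 244*(-25 + (18 + (-29)²)/(-13)) = 244*(-25 - (18 + 841)/13) = 244*(-25 - 1/13*859) = 244*(-25 - 859/13) = 244*(-1184/13) = -288896/13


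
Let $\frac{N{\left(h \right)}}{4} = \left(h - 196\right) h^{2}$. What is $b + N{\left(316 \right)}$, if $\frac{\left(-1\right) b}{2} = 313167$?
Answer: $47304546$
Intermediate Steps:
$b = -626334$ ($b = \left(-2\right) 313167 = -626334$)
$N{\left(h \right)} = 4 h^{2} \left(-196 + h\right)$ ($N{\left(h \right)} = 4 \left(h - 196\right) h^{2} = 4 \left(-196 + h\right) h^{2} = 4 h^{2} \left(-196 + h\right)$)
$b + N{\left(316 \right)} = -626334 + 4 \cdot 316^{2} \left(-196 + 316\right) = -626334 + 4 \cdot 99856 \cdot 120 = -626334 + 47930880 = 47304546$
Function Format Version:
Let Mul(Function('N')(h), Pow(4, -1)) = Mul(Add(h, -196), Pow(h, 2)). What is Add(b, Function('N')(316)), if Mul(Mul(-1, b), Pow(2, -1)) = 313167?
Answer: 47304546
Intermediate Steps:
b = -626334 (b = Mul(-2, 313167) = -626334)
Function('N')(h) = Mul(4, Pow(h, 2), Add(-196, h)) (Function('N')(h) = Mul(4, Mul(Add(h, -196), Pow(h, 2))) = Mul(4, Mul(Add(-196, h), Pow(h, 2))) = Mul(4, Mul(Pow(h, 2), Add(-196, h))) = Mul(4, Pow(h, 2), Add(-196, h)))
Add(b, Function('N')(316)) = Add(-626334, Mul(4, Pow(316, 2), Add(-196, 316))) = Add(-626334, Mul(4, 99856, 120)) = Add(-626334, 47930880) = 47304546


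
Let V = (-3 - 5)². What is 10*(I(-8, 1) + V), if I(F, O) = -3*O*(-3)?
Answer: 730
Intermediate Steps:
V = 64 (V = (-8)² = 64)
I(F, O) = 9*O
10*(I(-8, 1) + V) = 10*(9*1 + 64) = 10*(9 + 64) = 10*73 = 730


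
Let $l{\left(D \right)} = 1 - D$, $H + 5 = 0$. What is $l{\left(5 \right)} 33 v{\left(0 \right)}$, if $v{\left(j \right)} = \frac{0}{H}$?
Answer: $0$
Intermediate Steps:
$H = -5$ ($H = -5 + 0 = -5$)
$v{\left(j \right)} = 0$ ($v{\left(j \right)} = \frac{0}{-5} = 0 \left(- \frac{1}{5}\right) = 0$)
$l{\left(5 \right)} 33 v{\left(0 \right)} = \left(1 - 5\right) 33 \cdot 0 = \left(-4\right) 33 \cdot 0 = \left(-132\right) 0 = 0$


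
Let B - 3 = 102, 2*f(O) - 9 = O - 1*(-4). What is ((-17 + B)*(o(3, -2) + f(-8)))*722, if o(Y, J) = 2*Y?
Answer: 540056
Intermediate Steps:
f(O) = 13/2 + O/2 (f(O) = 9/2 + (O - 1*(-4))/2 = 9/2 + (O + 4)/2 = 9/2 + (4 + O)/2 = 9/2 + (2 + O/2) = 13/2 + O/2)
B = 105 (B = 3 + 102 = 105)
((-17 + B)*(o(3, -2) + f(-8)))*722 = ((-17 + 105)*(2*3 + (13/2 + (½)*(-8))))*722 = (88*(6 + (13/2 - 4)))*722 = (88*(6 + 5/2))*722 = (88*(17/2))*722 = 748*722 = 540056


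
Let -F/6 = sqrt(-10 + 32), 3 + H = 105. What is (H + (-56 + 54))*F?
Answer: -600*sqrt(22) ≈ -2814.3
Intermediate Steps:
H = 102 (H = -3 + 105 = 102)
F = -6*sqrt(22) (F = -6*sqrt(-10 + 32) = -6*sqrt(22) ≈ -28.142)
(H + (-56 + 54))*F = (102 + (-56 + 54))*(-6*sqrt(22)) = (102 - 2)*(-6*sqrt(22)) = 100*(-6*sqrt(22)) = -600*sqrt(22)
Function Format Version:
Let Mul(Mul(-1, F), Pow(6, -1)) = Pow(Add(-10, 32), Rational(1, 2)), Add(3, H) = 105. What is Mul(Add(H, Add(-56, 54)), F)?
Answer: Mul(-600, Pow(22, Rational(1, 2))) ≈ -2814.3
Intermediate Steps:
H = 102 (H = Add(-3, 105) = 102)
F = Mul(-6, Pow(22, Rational(1, 2))) (F = Mul(-6, Pow(Add(-10, 32), Rational(1, 2))) = Mul(-6, Pow(22, Rational(1, 2))) ≈ -28.142)
Mul(Add(H, Add(-56, 54)), F) = Mul(Add(102, Add(-56, 54)), Mul(-6, Pow(22, Rational(1, 2)))) = Mul(Add(102, -2), Mul(-6, Pow(22, Rational(1, 2)))) = Mul(100, Mul(-6, Pow(22, Rational(1, 2)))) = Mul(-600, Pow(22, Rational(1, 2)))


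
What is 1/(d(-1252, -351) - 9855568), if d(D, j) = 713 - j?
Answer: -1/9854504 ≈ -1.0148e-7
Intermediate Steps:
1/(d(-1252, -351) - 9855568) = 1/((713 - 1*(-351)) - 9855568) = 1/((713 + 351) - 9855568) = 1/(1064 - 9855568) = 1/(-9854504) = -1/9854504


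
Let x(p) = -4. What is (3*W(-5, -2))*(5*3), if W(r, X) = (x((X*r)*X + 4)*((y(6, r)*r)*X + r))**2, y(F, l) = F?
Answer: 2178000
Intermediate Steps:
W(r, X) = (-4*r - 24*X*r)**2 (W(r, X) = (-4*((6*r)*X + r))**2 = (-4*(6*X*r + r))**2 = (-4*(r + 6*X*r))**2 = (-4*r - 24*X*r)**2)
(3*W(-5, -2))*(5*3) = (3*(16*(-5)**2*(1 + 6*(-2))**2))*(5*3) = (3*(16*25*(1 - 12)**2))*15 = (3*(16*25*(-11)**2))*15 = (3*(16*25*121))*15 = (3*48400)*15 = 145200*15 = 2178000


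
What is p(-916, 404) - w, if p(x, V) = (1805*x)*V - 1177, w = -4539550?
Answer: -663427147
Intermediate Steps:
p(x, V) = -1177 + 1805*V*x (p(x, V) = 1805*V*x - 1177 = -1177 + 1805*V*x)
p(-916, 404) - w = (-1177 + 1805*404*(-916)) - 1*(-4539550) = (-1177 - 667965520) + 4539550 = -667966697 + 4539550 = -663427147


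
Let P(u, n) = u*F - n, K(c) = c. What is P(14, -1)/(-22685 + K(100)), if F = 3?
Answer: -43/22585 ≈ -0.0019039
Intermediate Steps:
P(u, n) = -n + 3*u (P(u, n) = u*3 - n = 3*u - n = -n + 3*u)
P(14, -1)/(-22685 + K(100)) = (-1*(-1) + 3*14)/(-22685 + 100) = (1 + 42)/(-22585) = 43*(-1/22585) = -43/22585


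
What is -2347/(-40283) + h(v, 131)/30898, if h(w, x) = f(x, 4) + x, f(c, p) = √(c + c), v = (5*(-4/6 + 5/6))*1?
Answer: 77794679/1244664134 + √262/30898 ≈ 0.063026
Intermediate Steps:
v = ⅚ (v = (5*(-4*⅙ + 5*(⅙)))*1 = (5*(-⅔ + ⅚))*1 = (5*(⅙))*1 = (⅚)*1 = ⅚ ≈ 0.83333)
f(c, p) = √2*√c (f(c, p) = √(2*c) = √2*√c)
h(w, x) = x + √2*√x (h(w, x) = √2*√x + x = x + √2*√x)
-2347/(-40283) + h(v, 131)/30898 = -2347/(-40283) + (131 + √2*√131)/30898 = -2347*(-1/40283) + (131 + √262)*(1/30898) = 2347/40283 + (131/30898 + √262/30898) = 77794679/1244664134 + √262/30898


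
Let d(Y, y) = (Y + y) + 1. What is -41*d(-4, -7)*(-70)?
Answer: -28700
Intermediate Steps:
d(Y, y) = 1 + Y + y
-41*d(-4, -7)*(-70) = -41*(1 - 4 - 7)*(-70) = -41*(-10)*(-70) = 410*(-70) = -28700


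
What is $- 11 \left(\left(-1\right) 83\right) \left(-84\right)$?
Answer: $-76692$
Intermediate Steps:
$- 11 \left(\left(-1\right) 83\right) \left(-84\right) = \left(-11\right) \left(-83\right) \left(-84\right) = 913 \left(-84\right) = -76692$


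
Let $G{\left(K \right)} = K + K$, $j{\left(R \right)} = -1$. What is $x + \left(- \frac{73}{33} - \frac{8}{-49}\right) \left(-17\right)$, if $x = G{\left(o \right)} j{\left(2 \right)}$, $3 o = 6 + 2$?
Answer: $\frac{15899}{539} \approx 29.497$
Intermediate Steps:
$o = \frac{8}{3}$ ($o = \frac{6 + 2}{3} = \frac{1}{3} \cdot 8 = \frac{8}{3} \approx 2.6667$)
$G{\left(K \right)} = 2 K$
$x = - \frac{16}{3}$ ($x = 2 \cdot \frac{8}{3} \left(-1\right) = \frac{16}{3} \left(-1\right) = - \frac{16}{3} \approx -5.3333$)
$x + \left(- \frac{73}{33} - \frac{8}{-49}\right) \left(-17\right) = - \frac{16}{3} + \left(- \frac{73}{33} - \frac{8}{-49}\right) \left(-17\right) = - \frac{16}{3} + \left(\left(-73\right) \frac{1}{33} - - \frac{8}{49}\right) \left(-17\right) = - \frac{16}{3} + \left(- \frac{73}{33} + \frac{8}{49}\right) \left(-17\right) = - \frac{16}{3} - - \frac{56321}{1617} = - \frac{16}{3} + \frac{56321}{1617} = \frac{15899}{539}$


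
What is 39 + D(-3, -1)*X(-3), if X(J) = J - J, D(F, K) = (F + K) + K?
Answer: 39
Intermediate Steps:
D(F, K) = F + 2*K
X(J) = 0
39 + D(-3, -1)*X(-3) = 39 + (-3 + 2*(-1))*0 = 39 + (-3 - 2)*0 = 39 - 5*0 = 39 + 0 = 39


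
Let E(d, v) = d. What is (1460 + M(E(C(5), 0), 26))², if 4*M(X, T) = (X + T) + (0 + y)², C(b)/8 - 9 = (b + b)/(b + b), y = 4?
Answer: 8886361/4 ≈ 2.2216e+6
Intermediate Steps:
C(b) = 80 (C(b) = 72 + 8*((b + b)/(b + b)) = 72 + 8*((2*b)/((2*b))) = 72 + 8*((2*b)*(1/(2*b))) = 72 + 8*1 = 72 + 8 = 80)
M(X, T) = 4 + T/4 + X/4 (M(X, T) = ((X + T) + (0 + 4)²)/4 = ((T + X) + 4²)/4 = ((T + X) + 16)/4 = (16 + T + X)/4 = 4 + T/4 + X/4)
(1460 + M(E(C(5), 0), 26))² = (1460 + (4 + (¼)*26 + (¼)*80))² = (1460 + (4 + 13/2 + 20))² = (1460 + 61/2)² = (2981/2)² = 8886361/4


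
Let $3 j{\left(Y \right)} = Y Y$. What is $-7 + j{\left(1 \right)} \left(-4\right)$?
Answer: $- \frac{25}{3} \approx -8.3333$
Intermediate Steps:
$j{\left(Y \right)} = \frac{Y^{2}}{3}$ ($j{\left(Y \right)} = \frac{Y Y}{3} = \frac{Y^{2}}{3}$)
$-7 + j{\left(1 \right)} \left(-4\right) = -7 + \frac{1^{2}}{3} \left(-4\right) = -7 + \frac{1}{3} \cdot 1 \left(-4\right) = -7 + \frac{1}{3} \left(-4\right) = -7 - \frac{4}{3} = - \frac{25}{3}$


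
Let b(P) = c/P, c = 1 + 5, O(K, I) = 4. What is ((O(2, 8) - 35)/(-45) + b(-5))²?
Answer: 529/2025 ≈ 0.26123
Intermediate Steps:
c = 6
b(P) = 6/P
((O(2, 8) - 35)/(-45) + b(-5))² = ((4 - 35)/(-45) + 6/(-5))² = (-31*(-1/45) + 6*(-⅕))² = (31/45 - 6/5)² = (-23/45)² = 529/2025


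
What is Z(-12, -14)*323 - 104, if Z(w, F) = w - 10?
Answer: -7210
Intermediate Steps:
Z(w, F) = -10 + w
Z(-12, -14)*323 - 104 = (-10 - 12)*323 - 104 = -22*323 - 104 = -7106 - 104 = -7210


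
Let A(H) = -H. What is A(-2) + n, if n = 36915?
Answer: 36917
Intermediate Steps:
A(-2) + n = -1*(-2) + 36915 = 2 + 36915 = 36917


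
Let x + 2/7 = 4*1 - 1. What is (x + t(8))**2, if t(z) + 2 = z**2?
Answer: 205209/49 ≈ 4187.9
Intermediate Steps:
t(z) = -2 + z**2
x = 19/7 (x = -2/7 + (4*1 - 1) = -2/7 + (4 - 1) = -2/7 + 3 = 19/7 ≈ 2.7143)
(x + t(8))**2 = (19/7 + (-2 + 8**2))**2 = (19/7 + (-2 + 64))**2 = (19/7 + 62)**2 = (453/7)**2 = 205209/49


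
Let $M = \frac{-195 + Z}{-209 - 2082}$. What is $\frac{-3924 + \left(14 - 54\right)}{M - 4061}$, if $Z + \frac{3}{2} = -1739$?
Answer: $\frac{229912}{235489} \approx 0.97632$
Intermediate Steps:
$Z = - \frac{3481}{2}$ ($Z = - \frac{3}{2} - 1739 = - \frac{3481}{2} \approx -1740.5$)
$M = \frac{49}{58}$ ($M = \frac{-195 - \frac{3481}{2}}{-209 - 2082} = - \frac{3871}{2 \left(-2291\right)} = \left(- \frac{3871}{2}\right) \left(- \frac{1}{2291}\right) = \frac{49}{58} \approx 0.84483$)
$\frac{-3924 + \left(14 - 54\right)}{M - 4061} = \frac{-3924 + \left(14 - 54\right)}{\frac{49}{58} - 4061} = \frac{-3924 + \left(14 - 54\right)}{- \frac{235489}{58}} = \left(-3924 - 40\right) \left(- \frac{58}{235489}\right) = \left(-3964\right) \left(- \frac{58}{235489}\right) = \frac{229912}{235489}$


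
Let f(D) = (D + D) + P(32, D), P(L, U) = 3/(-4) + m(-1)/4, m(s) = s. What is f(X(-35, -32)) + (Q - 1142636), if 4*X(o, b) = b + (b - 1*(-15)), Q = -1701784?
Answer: -5688891/2 ≈ -2.8444e+6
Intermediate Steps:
P(L, U) = -1 (P(L, U) = 3/(-4) - 1/4 = 3*(-¼) - 1*¼ = -¾ - ¼ = -1)
X(o, b) = 15/4 + b/2 (X(o, b) = (b + (b - 1*(-15)))/4 = (b + (b + 15))/4 = (b + (15 + b))/4 = (15 + 2*b)/4 = 15/4 + b/2)
f(D) = -1 + 2*D (f(D) = (D + D) - 1 = 2*D - 1 = -1 + 2*D)
f(X(-35, -32)) + (Q - 1142636) = (-1 + 2*(15/4 + (½)*(-32))) + (-1701784 - 1142636) = (-1 + 2*(15/4 - 16)) - 2844420 = (-1 + 2*(-49/4)) - 2844420 = (-1 - 49/2) - 2844420 = -51/2 - 2844420 = -5688891/2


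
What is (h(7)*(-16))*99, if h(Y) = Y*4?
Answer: -44352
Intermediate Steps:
h(Y) = 4*Y
(h(7)*(-16))*99 = ((4*7)*(-16))*99 = (28*(-16))*99 = -448*99 = -44352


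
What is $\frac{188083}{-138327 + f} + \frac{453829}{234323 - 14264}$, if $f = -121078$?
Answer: $\frac{76336154848}{57084404895} \approx 1.3372$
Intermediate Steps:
$\frac{188083}{-138327 + f} + \frac{453829}{234323 - 14264} = \frac{188083}{-138327 - 121078} + \frac{453829}{234323 - 14264} = \frac{188083}{-259405} + \frac{453829}{234323 - 14264} = 188083 \left(- \frac{1}{259405}\right) + \frac{453829}{220059} = - \frac{188083}{259405} + 453829 \cdot \frac{1}{220059} = - \frac{188083}{259405} + \frac{453829}{220059} = \frac{76336154848}{57084404895}$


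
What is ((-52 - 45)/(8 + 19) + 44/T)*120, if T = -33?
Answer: -5320/9 ≈ -591.11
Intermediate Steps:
((-52 - 45)/(8 + 19) + 44/T)*120 = ((-52 - 45)/(8 + 19) + 44/(-33))*120 = (-97/27 + 44*(-1/33))*120 = (-97*1/27 - 4/3)*120 = (-97/27 - 4/3)*120 = -133/27*120 = -5320/9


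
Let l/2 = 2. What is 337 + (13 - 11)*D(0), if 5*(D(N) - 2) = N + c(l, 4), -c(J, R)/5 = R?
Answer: 333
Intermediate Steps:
l = 4 (l = 2*2 = 4)
c(J, R) = -5*R
D(N) = -2 + N/5 (D(N) = 2 + (N - 5*4)/5 = 2 + (N - 20)/5 = 2 + (-20 + N)/5 = 2 + (-4 + N/5) = -2 + N/5)
337 + (13 - 11)*D(0) = 337 + (13 - 11)*(-2 + (⅕)*0) = 337 + 2*(-2 + 0) = 337 + 2*(-2) = 337 - 4 = 333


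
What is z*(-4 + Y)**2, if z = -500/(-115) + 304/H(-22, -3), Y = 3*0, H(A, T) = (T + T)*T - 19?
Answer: -110272/23 ≈ -4794.4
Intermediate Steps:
H(A, T) = -19 + 2*T**2 (H(A, T) = (2*T)*T - 19 = 2*T**2 - 19 = -19 + 2*T**2)
Y = 0
z = -6892/23 (z = -500/(-115) + 304/(-19 + 2*(-3)**2) = -500*(-1/115) + 304/(-19 + 2*9) = 100/23 + 304/(-19 + 18) = 100/23 + 304/(-1) = 100/23 + 304*(-1) = 100/23 - 304 = -6892/23 ≈ -299.65)
z*(-4 + Y)**2 = -6892*(-4 + 0)**2/23 = -6892/23*(-4)**2 = -6892/23*16 = -110272/23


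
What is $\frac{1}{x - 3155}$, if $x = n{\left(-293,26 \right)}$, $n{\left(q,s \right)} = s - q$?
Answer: $- \frac{1}{2836} \approx -0.00035261$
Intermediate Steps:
$x = 319$ ($x = 26 - -293 = 26 + 293 = 319$)
$\frac{1}{x - 3155} = \frac{1}{319 - 3155} = \frac{1}{-2836} = - \frac{1}{2836}$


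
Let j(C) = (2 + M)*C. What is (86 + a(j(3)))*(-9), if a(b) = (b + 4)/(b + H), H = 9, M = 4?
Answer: -2344/3 ≈ -781.33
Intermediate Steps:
j(C) = 6*C (j(C) = (2 + 4)*C = 6*C)
a(b) = (4 + b)/(9 + b) (a(b) = (b + 4)/(b + 9) = (4 + b)/(9 + b))
(86 + a(j(3)))*(-9) = (86 + (4 + 6*3)/(9 + 6*3))*(-9) = (86 + (4 + 18)/(9 + 18))*(-9) = (86 + 22/27)*(-9) = (2344/27)*(-9) = -2344/3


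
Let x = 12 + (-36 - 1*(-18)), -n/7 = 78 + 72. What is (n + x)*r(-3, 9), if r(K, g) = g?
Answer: -9504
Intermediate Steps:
n = -1050 (n = -7*(78 + 72) = -7*150 = -1050)
x = -6 (x = 12 + (-36 + 18) = 12 - 18 = -6)
(n + x)*r(-3, 9) = (-1050 - 6)*9 = -1056*9 = -9504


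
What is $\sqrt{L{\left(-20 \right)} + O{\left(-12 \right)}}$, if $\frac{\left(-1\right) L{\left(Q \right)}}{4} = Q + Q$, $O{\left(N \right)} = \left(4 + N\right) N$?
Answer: $16$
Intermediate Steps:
$O{\left(N \right)} = N \left(4 + N\right)$
$L{\left(Q \right)} = - 8 Q$ ($L{\left(Q \right)} = - 4 \left(Q + Q\right) = - 4 \cdot 2 Q = - 8 Q$)
$\sqrt{L{\left(-20 \right)} + O{\left(-12 \right)}} = \sqrt{\left(-8\right) \left(-20\right) - 12 \left(4 - 12\right)} = \sqrt{160 - -96} = \sqrt{160 + 96} = \sqrt{256} = 16$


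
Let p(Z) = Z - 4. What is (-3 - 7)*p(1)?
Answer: 30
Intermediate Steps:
p(Z) = -4 + Z
(-3 - 7)*p(1) = (-3 - 7)*(-4 + 1) = -10*(-3) = 30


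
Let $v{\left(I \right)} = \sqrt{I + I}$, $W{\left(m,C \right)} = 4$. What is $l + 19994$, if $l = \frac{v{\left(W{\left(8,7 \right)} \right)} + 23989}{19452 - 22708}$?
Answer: $\frac{65076475}{3256} - \frac{\sqrt{2}}{1628} \approx 19987.0$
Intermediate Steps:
$v{\left(I \right)} = \sqrt{2} \sqrt{I}$ ($v{\left(I \right)} = \sqrt{2 I} = \sqrt{2} \sqrt{I}$)
$l = - \frac{23989}{3256} - \frac{\sqrt{2}}{1628}$ ($l = \frac{\sqrt{2} \sqrt{4} + 23989}{19452 - 22708} = \frac{\sqrt{2} \cdot 2 + 23989}{-3256} = \left(2 \sqrt{2} + 23989\right) \left(- \frac{1}{3256}\right) = \left(23989 + 2 \sqrt{2}\right) \left(- \frac{1}{3256}\right) = - \frac{23989}{3256} - \frac{\sqrt{2}}{1628} \approx -7.3685$)
$l + 19994 = \left(- \frac{23989}{3256} - \frac{\sqrt{2}}{1628}\right) + 19994 = \frac{65076475}{3256} - \frac{\sqrt{2}}{1628}$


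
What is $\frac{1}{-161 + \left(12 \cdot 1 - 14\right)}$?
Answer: $- \frac{1}{163} \approx -0.006135$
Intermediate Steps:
$\frac{1}{-161 + \left(12 \cdot 1 - 14\right)} = \frac{1}{-161 + \left(12 - 14\right)} = \frac{1}{-161 - 2} = \frac{1}{-163} = - \frac{1}{163}$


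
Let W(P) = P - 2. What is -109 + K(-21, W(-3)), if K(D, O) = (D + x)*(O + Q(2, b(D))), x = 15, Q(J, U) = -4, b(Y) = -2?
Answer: -55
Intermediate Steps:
W(P) = -2 + P
K(D, O) = (-4 + O)*(15 + D) (K(D, O) = (D + 15)*(O - 4) = (15 + D)*(-4 + O) = (-4 + O)*(15 + D))
-109 + K(-21, W(-3)) = -109 + (-60 - 4*(-21) + 15*(-2 - 3) - 21*(-2 - 3)) = -109 + (-60 + 84 + 15*(-5) - 21*(-5)) = -109 + (-60 + 84 - 75 + 105) = -109 + 54 = -55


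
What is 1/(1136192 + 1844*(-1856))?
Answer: -1/2286272 ≈ -4.3739e-7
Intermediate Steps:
1/(1136192 + 1844*(-1856)) = 1/(1136192 - 3422464) = 1/(-2286272) = -1/2286272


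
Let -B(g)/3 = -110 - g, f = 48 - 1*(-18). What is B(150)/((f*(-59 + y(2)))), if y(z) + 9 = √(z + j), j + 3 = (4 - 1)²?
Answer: -1105/6347 - 65*√2/12694 ≈ -0.18134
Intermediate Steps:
f = 66 (f = 48 + 18 = 66)
j = 6 (j = -3 + (4 - 1)² = -3 + 3² = -3 + 9 = 6)
B(g) = 330 + 3*g (B(g) = -3*(-110 - g) = 330 + 3*g)
y(z) = -9 + √(6 + z) (y(z) = -9 + √(z + 6) = -9 + √(6 + z))
B(150)/((f*(-59 + y(2)))) = (330 + 3*150)/((66*(-59 + (-9 + √(6 + 2))))) = (330 + 450)/((66*(-59 + (-9 + √8)))) = 780/((66*(-59 + (-9 + 2*√2)))) = 780/((66*(-68 + 2*√2))) = 780/(-4488 + 132*√2)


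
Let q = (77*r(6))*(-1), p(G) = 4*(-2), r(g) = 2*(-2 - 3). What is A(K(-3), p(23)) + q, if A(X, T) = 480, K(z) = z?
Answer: 1250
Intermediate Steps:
r(g) = -10 (r(g) = 2*(-5) = -10)
p(G) = -8
q = 770 (q = (77*(-10))*(-1) = -770*(-1) = 770)
A(K(-3), p(23)) + q = 480 + 770 = 1250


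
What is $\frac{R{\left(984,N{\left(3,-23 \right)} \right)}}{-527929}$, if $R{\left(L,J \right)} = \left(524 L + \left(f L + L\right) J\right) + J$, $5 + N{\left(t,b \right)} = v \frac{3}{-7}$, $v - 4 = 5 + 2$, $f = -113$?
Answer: $- \frac{11103388}{3695503} \approx -3.0046$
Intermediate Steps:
$v = 11$ ($v = 4 + \left(5 + 2\right) = 4 + 7 = 11$)
$N{\left(t,b \right)} = - \frac{68}{7}$ ($N{\left(t,b \right)} = -5 + 11 \frac{3}{-7} = -5 + 11 \cdot 3 \left(- \frac{1}{7}\right) = -5 + 11 \left(- \frac{3}{7}\right) = -5 - \frac{33}{7} = - \frac{68}{7}$)
$R{\left(L,J \right)} = J + 524 L - 112 J L$ ($R{\left(L,J \right)} = \left(524 L + \left(- 113 L + L\right) J\right) + J = \left(524 L + - 112 L J\right) + J = \left(524 L - 112 J L\right) + J = J + 524 L - 112 J L$)
$\frac{R{\left(984,N{\left(3,-23 \right)} \right)}}{-527929} = \frac{- \frac{68}{7} + 524 \cdot 984 - \left(-1088\right) 984}{-527929} = \left(- \frac{68}{7} + 515616 + 1070592\right) \left(- \frac{1}{527929}\right) = \frac{11103388}{7} \left(- \frac{1}{527929}\right) = - \frac{11103388}{3695503}$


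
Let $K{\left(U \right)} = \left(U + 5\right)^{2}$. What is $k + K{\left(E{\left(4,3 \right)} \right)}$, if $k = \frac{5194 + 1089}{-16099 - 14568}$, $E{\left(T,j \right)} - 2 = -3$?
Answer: $\frac{484389}{30667} \approx 15.795$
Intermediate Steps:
$E{\left(T,j \right)} = -1$ ($E{\left(T,j \right)} = 2 - 3 = -1$)
$K{\left(U \right)} = \left(5 + U\right)^{2}$
$k = - \frac{6283}{30667}$ ($k = \frac{6283}{-30667} = 6283 \left(- \frac{1}{30667}\right) = - \frac{6283}{30667} \approx -0.20488$)
$k + K{\left(E{\left(4,3 \right)} \right)} = - \frac{6283}{30667} + \left(5 - 1\right)^{2} = - \frac{6283}{30667} + 4^{2} = - \frac{6283}{30667} + 16 = \frac{484389}{30667}$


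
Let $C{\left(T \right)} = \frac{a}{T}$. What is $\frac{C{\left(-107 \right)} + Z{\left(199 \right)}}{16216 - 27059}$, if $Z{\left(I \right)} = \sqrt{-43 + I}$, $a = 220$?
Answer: $\frac{220}{1160201} - \frac{2 \sqrt{39}}{10843} \approx -0.00096227$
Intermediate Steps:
$C{\left(T \right)} = \frac{220}{T}$
$\frac{C{\left(-107 \right)} + Z{\left(199 \right)}}{16216 - 27059} = \frac{\frac{220}{-107} + \sqrt{-43 + 199}}{16216 - 27059} = \frac{220 \left(- \frac{1}{107}\right) + \sqrt{156}}{-10843} = \left(- \frac{220}{107} + 2 \sqrt{39}\right) \left(- \frac{1}{10843}\right) = \frac{220}{1160201} - \frac{2 \sqrt{39}}{10843}$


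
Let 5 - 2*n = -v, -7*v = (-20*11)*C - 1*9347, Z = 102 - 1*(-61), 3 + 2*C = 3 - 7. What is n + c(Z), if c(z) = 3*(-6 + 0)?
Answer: 4180/7 ≈ 597.14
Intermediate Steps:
C = -7/2 (C = -3/2 + (3 - 7)/2 = -3/2 + (1/2)*(-4) = -3/2 - 2 = -7/2 ≈ -3.5000)
Z = 163 (Z = 102 + 61 = 163)
c(z) = -18 (c(z) = 3*(-6) = -18)
v = 8577/7 (v = -(-20*11*(-7/2) - 1*9347)/7 = -(-220*(-7/2) - 9347)/7 = -(770 - 9347)/7 = -1/7*(-8577) = 8577/7 ≈ 1225.3)
n = 4306/7 (n = 5/2 - (-1)*8577/(2*7) = 5/2 - 1/2*(-8577/7) = 5/2 + 8577/14 = 4306/7 ≈ 615.14)
n + c(Z) = 4306/7 - 18 = 4180/7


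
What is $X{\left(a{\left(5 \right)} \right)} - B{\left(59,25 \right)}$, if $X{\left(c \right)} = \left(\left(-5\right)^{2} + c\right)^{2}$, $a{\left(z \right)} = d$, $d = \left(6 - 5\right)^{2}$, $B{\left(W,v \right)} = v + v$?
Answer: $626$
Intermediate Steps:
$B{\left(W,v \right)} = 2 v$
$d = 1$ ($d = 1^{2} = 1$)
$a{\left(z \right)} = 1$
$X{\left(c \right)} = \left(25 + c\right)^{2}$
$X{\left(a{\left(5 \right)} \right)} - B{\left(59,25 \right)} = \left(25 + 1\right)^{2} - 2 \cdot 25 = 26^{2} - 50 = 676 - 50 = 626$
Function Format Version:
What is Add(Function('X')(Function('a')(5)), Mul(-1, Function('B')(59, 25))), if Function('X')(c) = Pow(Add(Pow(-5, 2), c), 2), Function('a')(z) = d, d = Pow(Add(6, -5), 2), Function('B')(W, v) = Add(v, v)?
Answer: 626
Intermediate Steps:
Function('B')(W, v) = Mul(2, v)
d = 1 (d = Pow(1, 2) = 1)
Function('a')(z) = 1
Function('X')(c) = Pow(Add(25, c), 2)
Add(Function('X')(Function('a')(5)), Mul(-1, Function('B')(59, 25))) = Add(Pow(Add(25, 1), 2), Mul(-1, Mul(2, 25))) = Add(Pow(26, 2), Mul(-1, 50)) = Add(676, -50) = 626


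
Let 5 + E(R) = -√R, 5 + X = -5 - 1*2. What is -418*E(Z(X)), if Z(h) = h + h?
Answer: 2090 + 836*I*√6 ≈ 2090.0 + 2047.8*I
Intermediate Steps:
X = -12 (X = -5 + (-5 - 1*2) = -5 + (-5 - 2) = -5 - 7 = -12)
Z(h) = 2*h
E(R) = -5 - √R
-418*E(Z(X)) = -418*(-5 - √(2*(-12))) = -418*(-5 - √(-24)) = -418*(-5 - 2*I*√6) = 2090 + 836*I*√6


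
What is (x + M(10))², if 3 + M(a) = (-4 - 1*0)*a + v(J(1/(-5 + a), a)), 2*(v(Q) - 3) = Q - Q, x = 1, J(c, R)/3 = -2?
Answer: 1521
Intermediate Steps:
J(c, R) = -6 (J(c, R) = 3*(-2) = -6)
v(Q) = 3 (v(Q) = 3 + (Q - Q)/2 = 3 + (½)*0 = 3 + 0 = 3)
M(a) = -4*a (M(a) = -3 + ((-4 - 1*0)*a + 3) = -3 + ((-4 + 0)*a + 3) = -3 + (-4*a + 3) = -3 + (3 - 4*a) = -4*a)
(x + M(10))² = (1 - 4*10)² = (1 - 40)² = (-39)² = 1521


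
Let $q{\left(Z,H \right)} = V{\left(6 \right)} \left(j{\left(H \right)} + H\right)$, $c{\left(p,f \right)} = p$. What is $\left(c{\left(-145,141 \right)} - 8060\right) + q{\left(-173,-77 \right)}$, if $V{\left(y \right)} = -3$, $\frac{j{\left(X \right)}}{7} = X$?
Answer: $-6357$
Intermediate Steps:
$j{\left(X \right)} = 7 X$
$q{\left(Z,H \right)} = - 24 H$ ($q{\left(Z,H \right)} = - 3 \left(7 H + H\right) = - 3 \cdot 8 H = - 24 H$)
$\left(c{\left(-145,141 \right)} - 8060\right) + q{\left(-173,-77 \right)} = \left(-145 - 8060\right) - -1848 = -8205 + 1848 = -6357$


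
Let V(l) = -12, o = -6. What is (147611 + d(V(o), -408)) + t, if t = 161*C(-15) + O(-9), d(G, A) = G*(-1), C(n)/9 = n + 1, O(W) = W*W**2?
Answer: 126608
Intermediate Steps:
O(W) = W**3
C(n) = 9 + 9*n (C(n) = 9*(n + 1) = 9*(1 + n) = 9 + 9*n)
d(G, A) = -G
t = -21015 (t = 161*(9 + 9*(-15)) + (-9)**3 = 161*(9 - 135) - 729 = 161*(-126) - 729 = -20286 - 729 = -21015)
(147611 + d(V(o), -408)) + t = (147611 - 1*(-12)) - 21015 = (147611 + 12) - 21015 = 147623 - 21015 = 126608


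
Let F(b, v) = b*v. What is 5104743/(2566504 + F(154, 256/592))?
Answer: 188875491/94963112 ≈ 1.9889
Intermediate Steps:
5104743/(2566504 + F(154, 256/592)) = 5104743/(2566504 + 154*(256/592)) = 5104743/(2566504 + 154*(256*(1/592))) = 5104743/(2566504 + 154*(16/37)) = 5104743/(2566504 + 2464/37) = 5104743/(94963112/37) = 5104743*(37/94963112) = 188875491/94963112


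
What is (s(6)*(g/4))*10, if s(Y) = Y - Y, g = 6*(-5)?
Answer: 0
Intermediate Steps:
g = -30
s(Y) = 0
(s(6)*(g/4))*10 = (0*(-30/4))*10 = (0*(-30*1/4))*10 = (0*(-15/2))*10 = 0*10 = 0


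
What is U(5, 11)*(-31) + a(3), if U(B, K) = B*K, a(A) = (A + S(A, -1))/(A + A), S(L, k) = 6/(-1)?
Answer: -3411/2 ≈ -1705.5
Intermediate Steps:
S(L, k) = -6 (S(L, k) = 6*(-1) = -6)
a(A) = (-6 + A)/(2*A) (a(A) = (A - 6)/(A + A) = (-6 + A)/((2*A)) = (-6 + A)*(1/(2*A)) = (-6 + A)/(2*A))
U(5, 11)*(-31) + a(3) = (5*11)*(-31) + (½)*(-6 + 3)/3 = 55*(-31) + (½)*(⅓)*(-3) = -1705 - ½ = -3411/2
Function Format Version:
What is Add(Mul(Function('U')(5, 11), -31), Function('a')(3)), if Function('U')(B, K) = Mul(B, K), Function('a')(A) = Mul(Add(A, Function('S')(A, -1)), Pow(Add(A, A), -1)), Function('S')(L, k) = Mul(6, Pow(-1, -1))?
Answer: Rational(-3411, 2) ≈ -1705.5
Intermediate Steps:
Function('S')(L, k) = -6 (Function('S')(L, k) = Mul(6, -1) = -6)
Function('a')(A) = Mul(Rational(1, 2), Pow(A, -1), Add(-6, A)) (Function('a')(A) = Mul(Add(A, -6), Pow(Add(A, A), -1)) = Mul(Add(-6, A), Pow(Mul(2, A), -1)) = Mul(Add(-6, A), Mul(Rational(1, 2), Pow(A, -1))) = Mul(Rational(1, 2), Pow(A, -1), Add(-6, A)))
Add(Mul(Function('U')(5, 11), -31), Function('a')(3)) = Add(Mul(Mul(5, 11), -31), Mul(Rational(1, 2), Pow(3, -1), Add(-6, 3))) = Add(Mul(55, -31), Mul(Rational(1, 2), Rational(1, 3), -3)) = Add(-1705, Rational(-1, 2)) = Rational(-3411, 2)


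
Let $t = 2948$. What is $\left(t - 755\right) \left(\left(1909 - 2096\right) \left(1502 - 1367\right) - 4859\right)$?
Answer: $-66018072$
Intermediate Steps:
$\left(t - 755\right) \left(\left(1909 - 2096\right) \left(1502 - 1367\right) - 4859\right) = \left(2948 - 755\right) \left(\left(1909 - 2096\right) \left(1502 - 1367\right) - 4859\right) = 2193 \left(\left(-187\right) 135 - 4859\right) = 2193 \left(-25245 - 4859\right) = 2193 \left(-30104\right) = -66018072$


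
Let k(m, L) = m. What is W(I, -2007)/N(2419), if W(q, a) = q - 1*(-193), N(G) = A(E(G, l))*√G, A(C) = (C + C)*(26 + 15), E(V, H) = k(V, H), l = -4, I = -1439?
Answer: -623*√2419/239914001 ≈ -0.00012772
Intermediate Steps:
E(V, H) = V
A(C) = 82*C (A(C) = (2*C)*41 = 82*C)
N(G) = 82*G^(3/2) (N(G) = (82*G)*√G = 82*G^(3/2))
W(q, a) = 193 + q (W(q, a) = q + 193 = 193 + q)
W(I, -2007)/N(2419) = (193 - 1439)/((82*2419^(3/2))) = -1246*√2419/479828002 = -623*√2419/239914001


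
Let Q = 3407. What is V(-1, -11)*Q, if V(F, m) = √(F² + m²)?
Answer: 3407*√122 ≈ 37632.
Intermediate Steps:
V(-1, -11)*Q = √((-1)² + (-11)²)*3407 = √(1 + 121)*3407 = √122*3407 = 3407*√122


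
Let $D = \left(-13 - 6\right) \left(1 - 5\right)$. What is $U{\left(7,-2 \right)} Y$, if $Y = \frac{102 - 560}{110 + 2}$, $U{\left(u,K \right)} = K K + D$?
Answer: $- \frac{2290}{7} \approx -327.14$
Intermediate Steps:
$D = 76$ ($D = \left(-19\right) \left(-4\right) = 76$)
$U{\left(u,K \right)} = 76 + K^{2}$ ($U{\left(u,K \right)} = K K + 76 = K^{2} + 76 = 76 + K^{2}$)
$Y = - \frac{229}{56}$ ($Y = - \frac{458}{112} = \left(-458\right) \frac{1}{112} = - \frac{229}{56} \approx -4.0893$)
$U{\left(7,-2 \right)} Y = \left(76 + \left(-2\right)^{2}\right) \left(- \frac{229}{56}\right) = \left(76 + 4\right) \left(- \frac{229}{56}\right) = 80 \left(- \frac{229}{56}\right) = - \frac{2290}{7}$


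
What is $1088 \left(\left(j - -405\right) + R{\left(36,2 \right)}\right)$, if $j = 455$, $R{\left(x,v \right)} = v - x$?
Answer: $898688$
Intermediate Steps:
$1088 \left(\left(j - -405\right) + R{\left(36,2 \right)}\right) = 1088 \left(\left(455 - -405\right) + \left(2 - 36\right)\right) = 1088 \left(\left(455 + 405\right) + \left(2 - 36\right)\right) = 1088 \left(860 - 34\right) = 1088 \cdot 826 = 898688$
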